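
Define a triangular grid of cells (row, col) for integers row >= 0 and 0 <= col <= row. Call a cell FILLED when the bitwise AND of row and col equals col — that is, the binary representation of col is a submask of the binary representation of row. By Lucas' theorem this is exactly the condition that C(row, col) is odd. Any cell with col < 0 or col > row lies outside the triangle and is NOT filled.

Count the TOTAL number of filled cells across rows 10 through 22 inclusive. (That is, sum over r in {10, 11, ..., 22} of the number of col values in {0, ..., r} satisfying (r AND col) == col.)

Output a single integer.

r10=1010 pc2: +4 =4
r11=1011 pc3: +8 =12
r12=1100 pc2: +4 =16
r13=1101 pc3: +8 =24
r14=1110 pc3: +8 =32
r15=1111 pc4: +16 =48
r16=10000 pc1: +2 =50
r17=10001 pc2: +4 =54
r18=10010 pc2: +4 =58
r19=10011 pc3: +8 =66
r20=10100 pc2: +4 =70
r21=10101 pc3: +8 =78
r22=10110 pc3: +8 =86

Answer: 86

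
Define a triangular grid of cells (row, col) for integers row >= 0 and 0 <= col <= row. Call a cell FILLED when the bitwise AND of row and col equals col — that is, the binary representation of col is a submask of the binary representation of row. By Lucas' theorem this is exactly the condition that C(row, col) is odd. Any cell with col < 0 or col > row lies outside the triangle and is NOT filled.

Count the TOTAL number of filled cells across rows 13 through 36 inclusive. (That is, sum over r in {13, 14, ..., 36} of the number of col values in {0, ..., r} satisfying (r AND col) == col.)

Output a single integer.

r13=1101 pc3: +8 =8
r14=1110 pc3: +8 =16
r15=1111 pc4: +16 =32
r16=10000 pc1: +2 =34
r17=10001 pc2: +4 =38
r18=10010 pc2: +4 =42
r19=10011 pc3: +8 =50
r20=10100 pc2: +4 =54
r21=10101 pc3: +8 =62
r22=10110 pc3: +8 =70
r23=10111 pc4: +16 =86
r24=11000 pc2: +4 =90
r25=11001 pc3: +8 =98
r26=11010 pc3: +8 =106
r27=11011 pc4: +16 =122
r28=11100 pc3: +8 =130
r29=11101 pc4: +16 =146
r30=11110 pc4: +16 =162
r31=11111 pc5: +32 =194
r32=100000 pc1: +2 =196
r33=100001 pc2: +4 =200
r34=100010 pc2: +4 =204
r35=100011 pc3: +8 =212
r36=100100 pc2: +4 =216

Answer: 216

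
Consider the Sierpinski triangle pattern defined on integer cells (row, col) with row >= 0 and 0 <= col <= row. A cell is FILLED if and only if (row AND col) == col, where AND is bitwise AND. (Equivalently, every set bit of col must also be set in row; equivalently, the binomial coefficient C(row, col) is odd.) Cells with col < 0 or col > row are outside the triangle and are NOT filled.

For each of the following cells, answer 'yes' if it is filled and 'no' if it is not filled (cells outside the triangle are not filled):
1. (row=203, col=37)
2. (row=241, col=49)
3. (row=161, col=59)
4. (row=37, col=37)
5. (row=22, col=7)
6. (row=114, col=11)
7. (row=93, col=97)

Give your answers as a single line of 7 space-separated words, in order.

Answer: no yes no yes no no no

Derivation:
(203,37): row=0b11001011, col=0b100101, row AND col = 0b1 = 1; 1 != 37 -> empty
(241,49): row=0b11110001, col=0b110001, row AND col = 0b110001 = 49; 49 == 49 -> filled
(161,59): row=0b10100001, col=0b111011, row AND col = 0b100001 = 33; 33 != 59 -> empty
(37,37): row=0b100101, col=0b100101, row AND col = 0b100101 = 37; 37 == 37 -> filled
(22,7): row=0b10110, col=0b111, row AND col = 0b110 = 6; 6 != 7 -> empty
(114,11): row=0b1110010, col=0b1011, row AND col = 0b10 = 2; 2 != 11 -> empty
(93,97): col outside [0, 93] -> not filled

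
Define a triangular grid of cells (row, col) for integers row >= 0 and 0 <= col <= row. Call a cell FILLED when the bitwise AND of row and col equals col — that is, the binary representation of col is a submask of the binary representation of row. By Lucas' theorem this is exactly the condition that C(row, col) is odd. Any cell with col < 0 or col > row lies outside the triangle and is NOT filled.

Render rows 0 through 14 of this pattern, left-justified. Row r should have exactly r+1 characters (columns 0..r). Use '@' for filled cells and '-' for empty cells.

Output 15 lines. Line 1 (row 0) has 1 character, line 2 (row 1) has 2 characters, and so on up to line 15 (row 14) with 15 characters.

r0=0: @
r1=1: @@
r2=10: @-@
r3=11: @@@@
r4=100: @---@
r5=101: @@--@@
r6=110: @-@-@-@
r7=111: @@@@@@@@
r8=1000: @-------@
r9=1001: @@------@@
r10=1010: @-@-----@-@
r11=1011: @@@@----@@@@
r12=1100: @---@---@---@
r13=1101: @@--@@--@@--@@
r14=1110: @-@-@-@-@-@-@-@

Answer: @
@@
@-@
@@@@
@---@
@@--@@
@-@-@-@
@@@@@@@@
@-------@
@@------@@
@-@-----@-@
@@@@----@@@@
@---@---@---@
@@--@@--@@--@@
@-@-@-@-@-@-@-@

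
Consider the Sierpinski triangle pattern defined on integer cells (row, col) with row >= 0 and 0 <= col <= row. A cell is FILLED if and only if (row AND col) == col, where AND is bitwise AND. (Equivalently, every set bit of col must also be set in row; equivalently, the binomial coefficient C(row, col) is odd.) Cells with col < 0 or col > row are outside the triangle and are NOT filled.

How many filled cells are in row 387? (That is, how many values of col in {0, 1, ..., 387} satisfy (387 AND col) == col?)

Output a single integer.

Answer: 16

Derivation:
387 in binary = 110000011
popcount(387) = number of 1-bits in 110000011 = 4
A col c satisfies (387 AND c) == c iff every set bit of c is also set in 387; each of the 4 set bits of 387 can independently be on or off in c.
count = 2^4 = 16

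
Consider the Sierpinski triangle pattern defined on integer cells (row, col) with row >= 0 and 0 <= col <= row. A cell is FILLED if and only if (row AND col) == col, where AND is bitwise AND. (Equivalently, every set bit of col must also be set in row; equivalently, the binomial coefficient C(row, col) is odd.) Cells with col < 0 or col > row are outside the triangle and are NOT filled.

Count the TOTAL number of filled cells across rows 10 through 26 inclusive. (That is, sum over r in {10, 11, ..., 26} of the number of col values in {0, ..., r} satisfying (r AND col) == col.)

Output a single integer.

Answer: 122

Derivation:
r10=1010 pc2: +4 =4
r11=1011 pc3: +8 =12
r12=1100 pc2: +4 =16
r13=1101 pc3: +8 =24
r14=1110 pc3: +8 =32
r15=1111 pc4: +16 =48
r16=10000 pc1: +2 =50
r17=10001 pc2: +4 =54
r18=10010 pc2: +4 =58
r19=10011 pc3: +8 =66
r20=10100 pc2: +4 =70
r21=10101 pc3: +8 =78
r22=10110 pc3: +8 =86
r23=10111 pc4: +16 =102
r24=11000 pc2: +4 =106
r25=11001 pc3: +8 =114
r26=11010 pc3: +8 =122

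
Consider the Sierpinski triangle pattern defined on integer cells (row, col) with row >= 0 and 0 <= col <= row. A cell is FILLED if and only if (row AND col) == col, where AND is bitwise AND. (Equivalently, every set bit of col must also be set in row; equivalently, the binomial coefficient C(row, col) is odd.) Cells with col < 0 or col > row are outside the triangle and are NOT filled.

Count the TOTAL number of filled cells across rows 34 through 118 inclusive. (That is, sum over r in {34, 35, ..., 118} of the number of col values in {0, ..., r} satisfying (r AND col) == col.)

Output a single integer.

r34=100010 pc2: +4 =4
r35=100011 pc3: +8 =12
r36=100100 pc2: +4 =16
r37=100101 pc3: +8 =24
r38=100110 pc3: +8 =32
r39=100111 pc4: +16 =48
r40=101000 pc2: +4 =52
r41=101001 pc3: +8 =60
r42=101010 pc3: +8 =68
r43=101011 pc4: +16 =84
r44=101100 pc3: +8 =92
r45=101101 pc4: +16 =108
r46=101110 pc4: +16 =124
r47=101111 pc5: +32 =156
r48=110000 pc2: +4 =160
r49=110001 pc3: +8 =168
r50=110010 pc3: +8 =176
r51=110011 pc4: +16 =192
r52=110100 pc3: +8 =200
r53=110101 pc4: +16 =216
r54=110110 pc4: +16 =232
r55=110111 pc5: +32 =264
r56=111000 pc3: +8 =272
r57=111001 pc4: +16 =288
r58=111010 pc4: +16 =304
r59=111011 pc5: +32 =336
r60=111100 pc4: +16 =352
r61=111101 pc5: +32 =384
r62=111110 pc5: +32 =416
r63=111111 pc6: +64 =480
r64=1000000 pc1: +2 =482
r65=1000001 pc2: +4 =486
r66=1000010 pc2: +4 =490
r67=1000011 pc3: +8 =498
r68=1000100 pc2: +4 =502
r69=1000101 pc3: +8 =510
r70=1000110 pc3: +8 =518
r71=1000111 pc4: +16 =534
r72=1001000 pc2: +4 =538
r73=1001001 pc3: +8 =546
r74=1001010 pc3: +8 =554
r75=1001011 pc4: +16 =570
r76=1001100 pc3: +8 =578
r77=1001101 pc4: +16 =594
r78=1001110 pc4: +16 =610
r79=1001111 pc5: +32 =642
r80=1010000 pc2: +4 =646
r81=1010001 pc3: +8 =654
r82=1010010 pc3: +8 =662
r83=1010011 pc4: +16 =678
r84=1010100 pc3: +8 =686
r85=1010101 pc4: +16 =702
r86=1010110 pc4: +16 =718
r87=1010111 pc5: +32 =750
r88=1011000 pc3: +8 =758
r89=1011001 pc4: +16 =774
r90=1011010 pc4: +16 =790
r91=1011011 pc5: +32 =822
r92=1011100 pc4: +16 =838
r93=1011101 pc5: +32 =870
r94=1011110 pc5: +32 =902
r95=1011111 pc6: +64 =966
r96=1100000 pc2: +4 =970
r97=1100001 pc3: +8 =978
r98=1100010 pc3: +8 =986
r99=1100011 pc4: +16 =1002
r100=1100100 pc3: +8 =1010
r101=1100101 pc4: +16 =1026
r102=1100110 pc4: +16 =1042
r103=1100111 pc5: +32 =1074
r104=1101000 pc3: +8 =1082
r105=1101001 pc4: +16 =1098
r106=1101010 pc4: +16 =1114
r107=1101011 pc5: +32 =1146
r108=1101100 pc4: +16 =1162
r109=1101101 pc5: +32 =1194
r110=1101110 pc5: +32 =1226
r111=1101111 pc6: +64 =1290
r112=1110000 pc3: +8 =1298
r113=1110001 pc4: +16 =1314
r114=1110010 pc4: +16 =1330
r115=1110011 pc5: +32 =1362
r116=1110100 pc4: +16 =1378
r117=1110101 pc5: +32 =1410
r118=1110110 pc5: +32 =1442

Answer: 1442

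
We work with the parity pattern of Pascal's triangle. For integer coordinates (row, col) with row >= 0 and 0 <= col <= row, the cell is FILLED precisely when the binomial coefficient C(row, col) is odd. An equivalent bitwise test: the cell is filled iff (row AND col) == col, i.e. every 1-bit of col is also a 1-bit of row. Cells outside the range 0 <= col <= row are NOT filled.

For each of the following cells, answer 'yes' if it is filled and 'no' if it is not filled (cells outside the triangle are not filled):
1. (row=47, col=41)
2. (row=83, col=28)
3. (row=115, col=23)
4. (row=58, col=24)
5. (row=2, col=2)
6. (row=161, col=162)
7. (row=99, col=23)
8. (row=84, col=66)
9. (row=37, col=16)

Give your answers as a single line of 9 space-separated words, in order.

Answer: yes no no yes yes no no no no

Derivation:
(47,41): row=0b101111, col=0b101001, row AND col = 0b101001 = 41; 41 == 41 -> filled
(83,28): row=0b1010011, col=0b11100, row AND col = 0b10000 = 16; 16 != 28 -> empty
(115,23): row=0b1110011, col=0b10111, row AND col = 0b10011 = 19; 19 != 23 -> empty
(58,24): row=0b111010, col=0b11000, row AND col = 0b11000 = 24; 24 == 24 -> filled
(2,2): row=0b10, col=0b10, row AND col = 0b10 = 2; 2 == 2 -> filled
(161,162): col outside [0, 161] -> not filled
(99,23): row=0b1100011, col=0b10111, row AND col = 0b11 = 3; 3 != 23 -> empty
(84,66): row=0b1010100, col=0b1000010, row AND col = 0b1000000 = 64; 64 != 66 -> empty
(37,16): row=0b100101, col=0b10000, row AND col = 0b0 = 0; 0 != 16 -> empty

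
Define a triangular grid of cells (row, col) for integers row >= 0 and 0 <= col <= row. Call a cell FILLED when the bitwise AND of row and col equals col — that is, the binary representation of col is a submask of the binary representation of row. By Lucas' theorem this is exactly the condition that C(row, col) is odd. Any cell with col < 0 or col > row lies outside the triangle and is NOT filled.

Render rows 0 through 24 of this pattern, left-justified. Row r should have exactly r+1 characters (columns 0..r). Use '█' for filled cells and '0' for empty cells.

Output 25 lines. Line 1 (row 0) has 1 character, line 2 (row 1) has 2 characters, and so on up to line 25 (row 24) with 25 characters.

r0=0: █
r1=1: ██
r2=10: █0█
r3=11: ████
r4=100: █000█
r5=101: ██00██
r6=110: █0█0█0█
r7=111: ████████
r8=1000: █0000000█
r9=1001: ██000000██
r10=1010: █0█00000█0█
r11=1011: ████0000████
r12=1100: █000█000█000█
r13=1101: ██00██00██00██
r14=1110: █0█0█0█0█0█0█0█
r15=1111: ████████████████
r16=10000: █000000000000000█
r17=10001: ██00000000000000██
r18=10010: █0█0000000000000█0█
r19=10011: ████000000000000████
r20=10100: █000█00000000000█000█
r21=10101: ██00██0000000000██00██
r22=10110: █0█0█0█000000000█0█0█0█
r23=10111: ████████00000000████████
r24=11000: █0000000█0000000█0000000█

Answer: █
██
█0█
████
█000█
██00██
█0█0█0█
████████
█0000000█
██000000██
█0█00000█0█
████0000████
█000█000█000█
██00██00██00██
█0█0█0█0█0█0█0█
████████████████
█000000000000000█
██00000000000000██
█0█0000000000000█0█
████000000000000████
█000█00000000000█000█
██00██0000000000██00██
█0█0█0█000000000█0█0█0█
████████00000000████████
█0000000█0000000█0000000█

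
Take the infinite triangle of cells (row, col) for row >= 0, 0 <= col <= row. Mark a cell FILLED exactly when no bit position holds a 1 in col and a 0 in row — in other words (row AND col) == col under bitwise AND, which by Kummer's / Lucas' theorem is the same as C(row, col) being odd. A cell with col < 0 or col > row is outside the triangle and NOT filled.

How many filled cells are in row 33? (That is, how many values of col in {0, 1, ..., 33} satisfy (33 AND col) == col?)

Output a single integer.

Answer: 4

Derivation:
33 in binary = 100001
popcount(33) = number of 1-bits in 100001 = 2
A col c satisfies (33 AND c) == c iff every set bit of c is also set in 33; each of the 2 set bits of 33 can independently be on or off in c.
count = 2^2 = 4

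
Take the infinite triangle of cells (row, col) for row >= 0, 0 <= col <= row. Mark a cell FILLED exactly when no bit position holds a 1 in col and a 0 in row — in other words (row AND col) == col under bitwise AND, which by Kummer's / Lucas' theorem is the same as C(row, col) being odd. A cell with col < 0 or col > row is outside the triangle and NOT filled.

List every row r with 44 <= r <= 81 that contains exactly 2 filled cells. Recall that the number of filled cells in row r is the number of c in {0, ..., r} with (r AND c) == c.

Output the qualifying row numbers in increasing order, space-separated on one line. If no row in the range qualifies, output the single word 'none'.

Row r has 2^popcount(r) filled cells, so we need popcount(r) = log2(2) = 1.
Scan r = 44..81 and keep those with exactly 1 one-bits:
r=44=101100 popcount=3 -> skip
r=45=101101 popcount=4 -> skip
r=46=101110 popcount=4 -> skip
r=47=101111 popcount=5 -> skip
r=48=110000 popcount=2 -> skip
r=49=110001 popcount=3 -> skip
r=50=110010 popcount=3 -> skip
r=51=110011 popcount=4 -> skip
r=52=110100 popcount=3 -> skip
r=53=110101 popcount=4 -> skip
r=54=110110 popcount=4 -> skip
r=55=110111 popcount=5 -> skip
r=56=111000 popcount=3 -> skip
r=57=111001 popcount=4 -> skip
r=58=111010 popcount=4 -> skip
r=59=111011 popcount=5 -> skip
r=60=111100 popcount=4 -> skip
r=61=111101 popcount=5 -> skip
r=62=111110 popcount=5 -> skip
r=63=111111 popcount=6 -> skip
r=64=1000000 popcount=1 -> KEEP
r=65=1000001 popcount=2 -> skip
r=66=1000010 popcount=2 -> skip
r=67=1000011 popcount=3 -> skip
r=68=1000100 popcount=2 -> skip
r=69=1000101 popcount=3 -> skip
r=70=1000110 popcount=3 -> skip
r=71=1000111 popcount=4 -> skip
r=72=1001000 popcount=2 -> skip
r=73=1001001 popcount=3 -> skip
r=74=1001010 popcount=3 -> skip
r=75=1001011 popcount=4 -> skip
r=76=1001100 popcount=3 -> skip
r=77=1001101 popcount=4 -> skip
r=78=1001110 popcount=4 -> skip
r=79=1001111 popcount=5 -> skip
r=80=1010000 popcount=2 -> skip
r=81=1010001 popcount=3 -> skip
Kept rows: 64

Answer: 64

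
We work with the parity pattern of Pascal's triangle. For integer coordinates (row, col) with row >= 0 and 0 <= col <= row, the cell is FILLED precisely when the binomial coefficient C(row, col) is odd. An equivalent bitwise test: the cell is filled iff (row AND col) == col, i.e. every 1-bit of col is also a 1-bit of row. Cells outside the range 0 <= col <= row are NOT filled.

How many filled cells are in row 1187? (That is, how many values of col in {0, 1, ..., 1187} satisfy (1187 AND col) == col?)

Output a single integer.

Answer: 32

Derivation:
1187 in binary = 10010100011
popcount(1187) = number of 1-bits in 10010100011 = 5
A col c satisfies (1187 AND c) == c iff every set bit of c is also set in 1187; each of the 5 set bits of 1187 can independently be on or off in c.
count = 2^5 = 32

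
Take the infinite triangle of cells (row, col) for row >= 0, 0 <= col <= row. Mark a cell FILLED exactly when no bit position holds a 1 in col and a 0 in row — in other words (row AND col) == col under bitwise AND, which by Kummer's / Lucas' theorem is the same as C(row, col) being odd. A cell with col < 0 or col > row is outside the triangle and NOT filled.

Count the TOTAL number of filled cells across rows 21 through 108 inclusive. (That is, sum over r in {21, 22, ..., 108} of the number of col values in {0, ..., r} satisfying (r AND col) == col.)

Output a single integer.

r21=10101 pc3: +8 =8
r22=10110 pc3: +8 =16
r23=10111 pc4: +16 =32
r24=11000 pc2: +4 =36
r25=11001 pc3: +8 =44
r26=11010 pc3: +8 =52
r27=11011 pc4: +16 =68
r28=11100 pc3: +8 =76
r29=11101 pc4: +16 =92
r30=11110 pc4: +16 =108
r31=11111 pc5: +32 =140
r32=100000 pc1: +2 =142
r33=100001 pc2: +4 =146
r34=100010 pc2: +4 =150
r35=100011 pc3: +8 =158
r36=100100 pc2: +4 =162
r37=100101 pc3: +8 =170
r38=100110 pc3: +8 =178
r39=100111 pc4: +16 =194
r40=101000 pc2: +4 =198
r41=101001 pc3: +8 =206
r42=101010 pc3: +8 =214
r43=101011 pc4: +16 =230
r44=101100 pc3: +8 =238
r45=101101 pc4: +16 =254
r46=101110 pc4: +16 =270
r47=101111 pc5: +32 =302
r48=110000 pc2: +4 =306
r49=110001 pc3: +8 =314
r50=110010 pc3: +8 =322
r51=110011 pc4: +16 =338
r52=110100 pc3: +8 =346
r53=110101 pc4: +16 =362
r54=110110 pc4: +16 =378
r55=110111 pc5: +32 =410
r56=111000 pc3: +8 =418
r57=111001 pc4: +16 =434
r58=111010 pc4: +16 =450
r59=111011 pc5: +32 =482
r60=111100 pc4: +16 =498
r61=111101 pc5: +32 =530
r62=111110 pc5: +32 =562
r63=111111 pc6: +64 =626
r64=1000000 pc1: +2 =628
r65=1000001 pc2: +4 =632
r66=1000010 pc2: +4 =636
r67=1000011 pc3: +8 =644
r68=1000100 pc2: +4 =648
r69=1000101 pc3: +8 =656
r70=1000110 pc3: +8 =664
r71=1000111 pc4: +16 =680
r72=1001000 pc2: +4 =684
r73=1001001 pc3: +8 =692
r74=1001010 pc3: +8 =700
r75=1001011 pc4: +16 =716
r76=1001100 pc3: +8 =724
r77=1001101 pc4: +16 =740
r78=1001110 pc4: +16 =756
r79=1001111 pc5: +32 =788
r80=1010000 pc2: +4 =792
r81=1010001 pc3: +8 =800
r82=1010010 pc3: +8 =808
r83=1010011 pc4: +16 =824
r84=1010100 pc3: +8 =832
r85=1010101 pc4: +16 =848
r86=1010110 pc4: +16 =864
r87=1010111 pc5: +32 =896
r88=1011000 pc3: +8 =904
r89=1011001 pc4: +16 =920
r90=1011010 pc4: +16 =936
r91=1011011 pc5: +32 =968
r92=1011100 pc4: +16 =984
r93=1011101 pc5: +32 =1016
r94=1011110 pc5: +32 =1048
r95=1011111 pc6: +64 =1112
r96=1100000 pc2: +4 =1116
r97=1100001 pc3: +8 =1124
r98=1100010 pc3: +8 =1132
r99=1100011 pc4: +16 =1148
r100=1100100 pc3: +8 =1156
r101=1100101 pc4: +16 =1172
r102=1100110 pc4: +16 =1188
r103=1100111 pc5: +32 =1220
r104=1101000 pc3: +8 =1228
r105=1101001 pc4: +16 =1244
r106=1101010 pc4: +16 =1260
r107=1101011 pc5: +32 =1292
r108=1101100 pc4: +16 =1308

Answer: 1308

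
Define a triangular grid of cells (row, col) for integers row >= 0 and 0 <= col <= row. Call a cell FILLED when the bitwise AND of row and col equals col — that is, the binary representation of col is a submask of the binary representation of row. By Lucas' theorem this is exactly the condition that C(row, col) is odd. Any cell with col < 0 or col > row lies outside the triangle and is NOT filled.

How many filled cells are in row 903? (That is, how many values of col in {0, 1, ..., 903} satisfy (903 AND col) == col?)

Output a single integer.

903 in binary = 1110000111
popcount(903) = number of 1-bits in 1110000111 = 6
A col c satisfies (903 AND c) == c iff every set bit of c is also set in 903; each of the 6 set bits of 903 can independently be on or off in c.
count = 2^6 = 64

Answer: 64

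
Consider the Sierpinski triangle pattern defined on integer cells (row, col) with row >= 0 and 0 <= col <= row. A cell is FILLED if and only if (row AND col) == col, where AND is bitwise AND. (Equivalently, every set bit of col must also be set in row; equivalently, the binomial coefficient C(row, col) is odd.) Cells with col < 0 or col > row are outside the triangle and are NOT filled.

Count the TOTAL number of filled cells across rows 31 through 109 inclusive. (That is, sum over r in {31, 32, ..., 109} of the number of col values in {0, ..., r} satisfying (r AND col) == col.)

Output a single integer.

r31=11111 pc5: +32 =32
r32=100000 pc1: +2 =34
r33=100001 pc2: +4 =38
r34=100010 pc2: +4 =42
r35=100011 pc3: +8 =50
r36=100100 pc2: +4 =54
r37=100101 pc3: +8 =62
r38=100110 pc3: +8 =70
r39=100111 pc4: +16 =86
r40=101000 pc2: +4 =90
r41=101001 pc3: +8 =98
r42=101010 pc3: +8 =106
r43=101011 pc4: +16 =122
r44=101100 pc3: +8 =130
r45=101101 pc4: +16 =146
r46=101110 pc4: +16 =162
r47=101111 pc5: +32 =194
r48=110000 pc2: +4 =198
r49=110001 pc3: +8 =206
r50=110010 pc3: +8 =214
r51=110011 pc4: +16 =230
r52=110100 pc3: +8 =238
r53=110101 pc4: +16 =254
r54=110110 pc4: +16 =270
r55=110111 pc5: +32 =302
r56=111000 pc3: +8 =310
r57=111001 pc4: +16 =326
r58=111010 pc4: +16 =342
r59=111011 pc5: +32 =374
r60=111100 pc4: +16 =390
r61=111101 pc5: +32 =422
r62=111110 pc5: +32 =454
r63=111111 pc6: +64 =518
r64=1000000 pc1: +2 =520
r65=1000001 pc2: +4 =524
r66=1000010 pc2: +4 =528
r67=1000011 pc3: +8 =536
r68=1000100 pc2: +4 =540
r69=1000101 pc3: +8 =548
r70=1000110 pc3: +8 =556
r71=1000111 pc4: +16 =572
r72=1001000 pc2: +4 =576
r73=1001001 pc3: +8 =584
r74=1001010 pc3: +8 =592
r75=1001011 pc4: +16 =608
r76=1001100 pc3: +8 =616
r77=1001101 pc4: +16 =632
r78=1001110 pc4: +16 =648
r79=1001111 pc5: +32 =680
r80=1010000 pc2: +4 =684
r81=1010001 pc3: +8 =692
r82=1010010 pc3: +8 =700
r83=1010011 pc4: +16 =716
r84=1010100 pc3: +8 =724
r85=1010101 pc4: +16 =740
r86=1010110 pc4: +16 =756
r87=1010111 pc5: +32 =788
r88=1011000 pc3: +8 =796
r89=1011001 pc4: +16 =812
r90=1011010 pc4: +16 =828
r91=1011011 pc5: +32 =860
r92=1011100 pc4: +16 =876
r93=1011101 pc5: +32 =908
r94=1011110 pc5: +32 =940
r95=1011111 pc6: +64 =1004
r96=1100000 pc2: +4 =1008
r97=1100001 pc3: +8 =1016
r98=1100010 pc3: +8 =1024
r99=1100011 pc4: +16 =1040
r100=1100100 pc3: +8 =1048
r101=1100101 pc4: +16 =1064
r102=1100110 pc4: +16 =1080
r103=1100111 pc5: +32 =1112
r104=1101000 pc3: +8 =1120
r105=1101001 pc4: +16 =1136
r106=1101010 pc4: +16 =1152
r107=1101011 pc5: +32 =1184
r108=1101100 pc4: +16 =1200
r109=1101101 pc5: +32 =1232

Answer: 1232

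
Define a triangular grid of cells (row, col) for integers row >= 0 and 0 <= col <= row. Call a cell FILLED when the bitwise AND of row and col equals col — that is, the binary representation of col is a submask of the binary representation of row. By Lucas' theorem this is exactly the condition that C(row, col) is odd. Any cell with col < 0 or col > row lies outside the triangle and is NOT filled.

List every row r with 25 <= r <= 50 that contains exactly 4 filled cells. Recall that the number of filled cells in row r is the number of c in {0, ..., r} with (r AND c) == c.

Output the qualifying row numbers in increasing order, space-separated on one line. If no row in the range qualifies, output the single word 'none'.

Answer: 33 34 36 40 48

Derivation:
Row r has 2^popcount(r) filled cells, so we need popcount(r) = log2(4) = 2.
Scan r = 25..50 and keep those with exactly 2 one-bits:
r=25=11001 popcount=3 -> skip
r=26=11010 popcount=3 -> skip
r=27=11011 popcount=4 -> skip
r=28=11100 popcount=3 -> skip
r=29=11101 popcount=4 -> skip
r=30=11110 popcount=4 -> skip
r=31=11111 popcount=5 -> skip
r=32=100000 popcount=1 -> skip
r=33=100001 popcount=2 -> KEEP
r=34=100010 popcount=2 -> KEEP
r=35=100011 popcount=3 -> skip
r=36=100100 popcount=2 -> KEEP
r=37=100101 popcount=3 -> skip
r=38=100110 popcount=3 -> skip
r=39=100111 popcount=4 -> skip
r=40=101000 popcount=2 -> KEEP
r=41=101001 popcount=3 -> skip
r=42=101010 popcount=3 -> skip
r=43=101011 popcount=4 -> skip
r=44=101100 popcount=3 -> skip
r=45=101101 popcount=4 -> skip
r=46=101110 popcount=4 -> skip
r=47=101111 popcount=5 -> skip
r=48=110000 popcount=2 -> KEEP
r=49=110001 popcount=3 -> skip
r=50=110010 popcount=3 -> skip
Kept rows: 33 34 36 40 48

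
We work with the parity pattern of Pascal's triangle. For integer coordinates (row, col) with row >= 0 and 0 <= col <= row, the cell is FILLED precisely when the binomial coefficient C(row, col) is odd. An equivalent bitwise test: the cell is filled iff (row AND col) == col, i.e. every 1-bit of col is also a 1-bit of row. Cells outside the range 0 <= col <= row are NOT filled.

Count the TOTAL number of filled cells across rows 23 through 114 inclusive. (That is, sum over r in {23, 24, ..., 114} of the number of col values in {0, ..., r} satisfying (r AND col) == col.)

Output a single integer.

r23=10111 pc4: +16 =16
r24=11000 pc2: +4 =20
r25=11001 pc3: +8 =28
r26=11010 pc3: +8 =36
r27=11011 pc4: +16 =52
r28=11100 pc3: +8 =60
r29=11101 pc4: +16 =76
r30=11110 pc4: +16 =92
r31=11111 pc5: +32 =124
r32=100000 pc1: +2 =126
r33=100001 pc2: +4 =130
r34=100010 pc2: +4 =134
r35=100011 pc3: +8 =142
r36=100100 pc2: +4 =146
r37=100101 pc3: +8 =154
r38=100110 pc3: +8 =162
r39=100111 pc4: +16 =178
r40=101000 pc2: +4 =182
r41=101001 pc3: +8 =190
r42=101010 pc3: +8 =198
r43=101011 pc4: +16 =214
r44=101100 pc3: +8 =222
r45=101101 pc4: +16 =238
r46=101110 pc4: +16 =254
r47=101111 pc5: +32 =286
r48=110000 pc2: +4 =290
r49=110001 pc3: +8 =298
r50=110010 pc3: +8 =306
r51=110011 pc4: +16 =322
r52=110100 pc3: +8 =330
r53=110101 pc4: +16 =346
r54=110110 pc4: +16 =362
r55=110111 pc5: +32 =394
r56=111000 pc3: +8 =402
r57=111001 pc4: +16 =418
r58=111010 pc4: +16 =434
r59=111011 pc5: +32 =466
r60=111100 pc4: +16 =482
r61=111101 pc5: +32 =514
r62=111110 pc5: +32 =546
r63=111111 pc6: +64 =610
r64=1000000 pc1: +2 =612
r65=1000001 pc2: +4 =616
r66=1000010 pc2: +4 =620
r67=1000011 pc3: +8 =628
r68=1000100 pc2: +4 =632
r69=1000101 pc3: +8 =640
r70=1000110 pc3: +8 =648
r71=1000111 pc4: +16 =664
r72=1001000 pc2: +4 =668
r73=1001001 pc3: +8 =676
r74=1001010 pc3: +8 =684
r75=1001011 pc4: +16 =700
r76=1001100 pc3: +8 =708
r77=1001101 pc4: +16 =724
r78=1001110 pc4: +16 =740
r79=1001111 pc5: +32 =772
r80=1010000 pc2: +4 =776
r81=1010001 pc3: +8 =784
r82=1010010 pc3: +8 =792
r83=1010011 pc4: +16 =808
r84=1010100 pc3: +8 =816
r85=1010101 pc4: +16 =832
r86=1010110 pc4: +16 =848
r87=1010111 pc5: +32 =880
r88=1011000 pc3: +8 =888
r89=1011001 pc4: +16 =904
r90=1011010 pc4: +16 =920
r91=1011011 pc5: +32 =952
r92=1011100 pc4: +16 =968
r93=1011101 pc5: +32 =1000
r94=1011110 pc5: +32 =1032
r95=1011111 pc6: +64 =1096
r96=1100000 pc2: +4 =1100
r97=1100001 pc3: +8 =1108
r98=1100010 pc3: +8 =1116
r99=1100011 pc4: +16 =1132
r100=1100100 pc3: +8 =1140
r101=1100101 pc4: +16 =1156
r102=1100110 pc4: +16 =1172
r103=1100111 pc5: +32 =1204
r104=1101000 pc3: +8 =1212
r105=1101001 pc4: +16 =1228
r106=1101010 pc4: +16 =1244
r107=1101011 pc5: +32 =1276
r108=1101100 pc4: +16 =1292
r109=1101101 pc5: +32 =1324
r110=1101110 pc5: +32 =1356
r111=1101111 pc6: +64 =1420
r112=1110000 pc3: +8 =1428
r113=1110001 pc4: +16 =1444
r114=1110010 pc4: +16 =1460

Answer: 1460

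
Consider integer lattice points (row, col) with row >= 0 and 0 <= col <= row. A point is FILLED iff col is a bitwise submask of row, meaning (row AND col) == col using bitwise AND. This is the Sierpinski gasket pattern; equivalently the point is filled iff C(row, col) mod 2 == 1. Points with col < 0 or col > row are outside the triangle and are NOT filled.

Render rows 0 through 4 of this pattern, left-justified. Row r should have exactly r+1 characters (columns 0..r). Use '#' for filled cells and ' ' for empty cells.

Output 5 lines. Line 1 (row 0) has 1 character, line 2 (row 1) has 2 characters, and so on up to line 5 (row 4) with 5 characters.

Answer: #
##
# #
####
#   #

Derivation:
r0=0: #
r1=1: ##
r2=10: # #
r3=11: ####
r4=100: #   #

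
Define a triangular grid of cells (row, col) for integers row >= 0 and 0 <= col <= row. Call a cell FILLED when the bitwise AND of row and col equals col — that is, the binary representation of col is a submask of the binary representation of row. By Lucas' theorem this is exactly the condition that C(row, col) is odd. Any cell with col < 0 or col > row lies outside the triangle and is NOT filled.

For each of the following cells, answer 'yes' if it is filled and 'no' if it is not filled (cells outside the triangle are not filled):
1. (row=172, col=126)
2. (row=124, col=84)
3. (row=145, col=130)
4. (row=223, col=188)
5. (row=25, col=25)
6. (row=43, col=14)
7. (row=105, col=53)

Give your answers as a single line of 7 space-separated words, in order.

(172,126): row=0b10101100, col=0b1111110, row AND col = 0b101100 = 44; 44 != 126 -> empty
(124,84): row=0b1111100, col=0b1010100, row AND col = 0b1010100 = 84; 84 == 84 -> filled
(145,130): row=0b10010001, col=0b10000010, row AND col = 0b10000000 = 128; 128 != 130 -> empty
(223,188): row=0b11011111, col=0b10111100, row AND col = 0b10011100 = 156; 156 != 188 -> empty
(25,25): row=0b11001, col=0b11001, row AND col = 0b11001 = 25; 25 == 25 -> filled
(43,14): row=0b101011, col=0b1110, row AND col = 0b1010 = 10; 10 != 14 -> empty
(105,53): row=0b1101001, col=0b110101, row AND col = 0b100001 = 33; 33 != 53 -> empty

Answer: no yes no no yes no no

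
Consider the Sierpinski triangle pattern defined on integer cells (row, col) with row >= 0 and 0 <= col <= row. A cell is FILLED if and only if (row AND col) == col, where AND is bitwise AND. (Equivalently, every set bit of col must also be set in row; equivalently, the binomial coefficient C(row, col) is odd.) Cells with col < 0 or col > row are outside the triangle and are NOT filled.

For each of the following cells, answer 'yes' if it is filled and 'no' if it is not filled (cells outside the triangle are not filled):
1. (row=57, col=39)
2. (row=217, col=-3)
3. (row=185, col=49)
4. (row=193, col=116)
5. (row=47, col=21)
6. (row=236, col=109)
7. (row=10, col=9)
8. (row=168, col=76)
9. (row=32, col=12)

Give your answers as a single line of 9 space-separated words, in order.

(57,39): row=0b111001, col=0b100111, row AND col = 0b100001 = 33; 33 != 39 -> empty
(217,-3): col outside [0, 217] -> not filled
(185,49): row=0b10111001, col=0b110001, row AND col = 0b110001 = 49; 49 == 49 -> filled
(193,116): row=0b11000001, col=0b1110100, row AND col = 0b1000000 = 64; 64 != 116 -> empty
(47,21): row=0b101111, col=0b10101, row AND col = 0b101 = 5; 5 != 21 -> empty
(236,109): row=0b11101100, col=0b1101101, row AND col = 0b1101100 = 108; 108 != 109 -> empty
(10,9): row=0b1010, col=0b1001, row AND col = 0b1000 = 8; 8 != 9 -> empty
(168,76): row=0b10101000, col=0b1001100, row AND col = 0b1000 = 8; 8 != 76 -> empty
(32,12): row=0b100000, col=0b1100, row AND col = 0b0 = 0; 0 != 12 -> empty

Answer: no no yes no no no no no no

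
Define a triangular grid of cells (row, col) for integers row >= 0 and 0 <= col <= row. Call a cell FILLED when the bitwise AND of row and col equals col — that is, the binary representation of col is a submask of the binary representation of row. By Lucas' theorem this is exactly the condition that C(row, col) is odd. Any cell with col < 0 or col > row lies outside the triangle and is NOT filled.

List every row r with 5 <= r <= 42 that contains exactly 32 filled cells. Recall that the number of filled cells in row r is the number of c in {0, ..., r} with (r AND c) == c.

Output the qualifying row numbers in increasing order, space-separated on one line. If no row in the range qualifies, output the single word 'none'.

Answer: 31

Derivation:
Row r has 2^popcount(r) filled cells, so we need popcount(r) = log2(32) = 5.
Scan r = 5..42 and keep those with exactly 5 one-bits:
r=5=101 popcount=2 -> skip
r=6=110 popcount=2 -> skip
r=7=111 popcount=3 -> skip
r=8=1000 popcount=1 -> skip
r=9=1001 popcount=2 -> skip
r=10=1010 popcount=2 -> skip
r=11=1011 popcount=3 -> skip
r=12=1100 popcount=2 -> skip
r=13=1101 popcount=3 -> skip
r=14=1110 popcount=3 -> skip
r=15=1111 popcount=4 -> skip
r=16=10000 popcount=1 -> skip
r=17=10001 popcount=2 -> skip
r=18=10010 popcount=2 -> skip
r=19=10011 popcount=3 -> skip
r=20=10100 popcount=2 -> skip
r=21=10101 popcount=3 -> skip
r=22=10110 popcount=3 -> skip
r=23=10111 popcount=4 -> skip
r=24=11000 popcount=2 -> skip
r=25=11001 popcount=3 -> skip
r=26=11010 popcount=3 -> skip
r=27=11011 popcount=4 -> skip
r=28=11100 popcount=3 -> skip
r=29=11101 popcount=4 -> skip
r=30=11110 popcount=4 -> skip
r=31=11111 popcount=5 -> KEEP
r=32=100000 popcount=1 -> skip
r=33=100001 popcount=2 -> skip
r=34=100010 popcount=2 -> skip
r=35=100011 popcount=3 -> skip
r=36=100100 popcount=2 -> skip
r=37=100101 popcount=3 -> skip
r=38=100110 popcount=3 -> skip
r=39=100111 popcount=4 -> skip
r=40=101000 popcount=2 -> skip
r=41=101001 popcount=3 -> skip
r=42=101010 popcount=3 -> skip
Kept rows: 31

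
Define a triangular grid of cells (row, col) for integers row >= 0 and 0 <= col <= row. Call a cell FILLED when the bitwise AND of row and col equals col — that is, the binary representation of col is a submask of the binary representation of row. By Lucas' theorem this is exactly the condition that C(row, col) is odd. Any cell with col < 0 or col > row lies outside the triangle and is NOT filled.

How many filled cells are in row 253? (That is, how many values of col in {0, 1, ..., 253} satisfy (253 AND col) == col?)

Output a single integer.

Answer: 128

Derivation:
253 in binary = 11111101
popcount(253) = number of 1-bits in 11111101 = 7
A col c satisfies (253 AND c) == c iff every set bit of c is also set in 253; each of the 7 set bits of 253 can independently be on or off in c.
count = 2^7 = 128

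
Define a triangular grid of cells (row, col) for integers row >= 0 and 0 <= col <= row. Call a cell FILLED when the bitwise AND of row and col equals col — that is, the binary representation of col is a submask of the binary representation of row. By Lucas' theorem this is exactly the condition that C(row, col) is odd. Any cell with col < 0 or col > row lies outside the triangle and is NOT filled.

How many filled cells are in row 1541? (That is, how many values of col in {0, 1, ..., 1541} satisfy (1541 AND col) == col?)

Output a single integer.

1541 in binary = 11000000101
popcount(1541) = number of 1-bits in 11000000101 = 4
A col c satisfies (1541 AND c) == c iff every set bit of c is also set in 1541; each of the 4 set bits of 1541 can independently be on or off in c.
count = 2^4 = 16

Answer: 16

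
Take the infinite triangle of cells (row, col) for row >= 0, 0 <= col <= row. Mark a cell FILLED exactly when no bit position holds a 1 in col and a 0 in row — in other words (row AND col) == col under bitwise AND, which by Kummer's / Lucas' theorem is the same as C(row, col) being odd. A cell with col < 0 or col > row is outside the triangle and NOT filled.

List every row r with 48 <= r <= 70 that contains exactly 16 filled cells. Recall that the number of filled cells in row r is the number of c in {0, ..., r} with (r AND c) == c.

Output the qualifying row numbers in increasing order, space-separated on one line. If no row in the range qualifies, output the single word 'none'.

Answer: 51 53 54 57 58 60

Derivation:
Row r has 2^popcount(r) filled cells, so we need popcount(r) = log2(16) = 4.
Scan r = 48..70 and keep those with exactly 4 one-bits:
r=48=110000 popcount=2 -> skip
r=49=110001 popcount=3 -> skip
r=50=110010 popcount=3 -> skip
r=51=110011 popcount=4 -> KEEP
r=52=110100 popcount=3 -> skip
r=53=110101 popcount=4 -> KEEP
r=54=110110 popcount=4 -> KEEP
r=55=110111 popcount=5 -> skip
r=56=111000 popcount=3 -> skip
r=57=111001 popcount=4 -> KEEP
r=58=111010 popcount=4 -> KEEP
r=59=111011 popcount=5 -> skip
r=60=111100 popcount=4 -> KEEP
r=61=111101 popcount=5 -> skip
r=62=111110 popcount=5 -> skip
r=63=111111 popcount=6 -> skip
r=64=1000000 popcount=1 -> skip
r=65=1000001 popcount=2 -> skip
r=66=1000010 popcount=2 -> skip
r=67=1000011 popcount=3 -> skip
r=68=1000100 popcount=2 -> skip
r=69=1000101 popcount=3 -> skip
r=70=1000110 popcount=3 -> skip
Kept rows: 51 53 54 57 58 60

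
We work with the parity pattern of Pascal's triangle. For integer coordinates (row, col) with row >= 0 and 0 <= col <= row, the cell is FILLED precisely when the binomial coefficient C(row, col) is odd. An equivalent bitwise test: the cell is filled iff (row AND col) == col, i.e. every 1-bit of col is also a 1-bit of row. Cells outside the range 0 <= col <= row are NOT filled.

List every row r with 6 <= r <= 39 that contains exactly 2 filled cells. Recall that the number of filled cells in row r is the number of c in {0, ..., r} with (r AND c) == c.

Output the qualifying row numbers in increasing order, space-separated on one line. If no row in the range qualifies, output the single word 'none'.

Row r has 2^popcount(r) filled cells, so we need popcount(r) = log2(2) = 1.
Scan r = 6..39 and keep those with exactly 1 one-bits:
r=6=110 popcount=2 -> skip
r=7=111 popcount=3 -> skip
r=8=1000 popcount=1 -> KEEP
r=9=1001 popcount=2 -> skip
r=10=1010 popcount=2 -> skip
r=11=1011 popcount=3 -> skip
r=12=1100 popcount=2 -> skip
r=13=1101 popcount=3 -> skip
r=14=1110 popcount=3 -> skip
r=15=1111 popcount=4 -> skip
r=16=10000 popcount=1 -> KEEP
r=17=10001 popcount=2 -> skip
r=18=10010 popcount=2 -> skip
r=19=10011 popcount=3 -> skip
r=20=10100 popcount=2 -> skip
r=21=10101 popcount=3 -> skip
r=22=10110 popcount=3 -> skip
r=23=10111 popcount=4 -> skip
r=24=11000 popcount=2 -> skip
r=25=11001 popcount=3 -> skip
r=26=11010 popcount=3 -> skip
r=27=11011 popcount=4 -> skip
r=28=11100 popcount=3 -> skip
r=29=11101 popcount=4 -> skip
r=30=11110 popcount=4 -> skip
r=31=11111 popcount=5 -> skip
r=32=100000 popcount=1 -> KEEP
r=33=100001 popcount=2 -> skip
r=34=100010 popcount=2 -> skip
r=35=100011 popcount=3 -> skip
r=36=100100 popcount=2 -> skip
r=37=100101 popcount=3 -> skip
r=38=100110 popcount=3 -> skip
r=39=100111 popcount=4 -> skip
Kept rows: 8 16 32

Answer: 8 16 32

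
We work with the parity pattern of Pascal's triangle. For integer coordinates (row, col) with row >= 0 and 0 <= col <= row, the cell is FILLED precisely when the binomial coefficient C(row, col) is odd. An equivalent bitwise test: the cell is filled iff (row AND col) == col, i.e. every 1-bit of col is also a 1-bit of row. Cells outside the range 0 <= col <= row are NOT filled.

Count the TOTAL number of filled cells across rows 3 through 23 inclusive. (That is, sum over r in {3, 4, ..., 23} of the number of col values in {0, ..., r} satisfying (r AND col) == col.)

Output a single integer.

r3=11 pc2: +4 =4
r4=100 pc1: +2 =6
r5=101 pc2: +4 =10
r6=110 pc2: +4 =14
r7=111 pc3: +8 =22
r8=1000 pc1: +2 =24
r9=1001 pc2: +4 =28
r10=1010 pc2: +4 =32
r11=1011 pc3: +8 =40
r12=1100 pc2: +4 =44
r13=1101 pc3: +8 =52
r14=1110 pc3: +8 =60
r15=1111 pc4: +16 =76
r16=10000 pc1: +2 =78
r17=10001 pc2: +4 =82
r18=10010 pc2: +4 =86
r19=10011 pc3: +8 =94
r20=10100 pc2: +4 =98
r21=10101 pc3: +8 =106
r22=10110 pc3: +8 =114
r23=10111 pc4: +16 =130

Answer: 130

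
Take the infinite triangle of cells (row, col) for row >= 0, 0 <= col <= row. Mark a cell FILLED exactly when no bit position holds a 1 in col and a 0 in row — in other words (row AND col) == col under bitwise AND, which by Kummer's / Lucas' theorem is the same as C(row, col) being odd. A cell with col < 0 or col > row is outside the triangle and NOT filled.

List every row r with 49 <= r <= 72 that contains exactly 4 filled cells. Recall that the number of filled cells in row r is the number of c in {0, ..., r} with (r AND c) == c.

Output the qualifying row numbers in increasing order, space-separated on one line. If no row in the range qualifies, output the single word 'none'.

Answer: 65 66 68 72

Derivation:
Row r has 2^popcount(r) filled cells, so we need popcount(r) = log2(4) = 2.
Scan r = 49..72 and keep those with exactly 2 one-bits:
r=49=110001 popcount=3 -> skip
r=50=110010 popcount=3 -> skip
r=51=110011 popcount=4 -> skip
r=52=110100 popcount=3 -> skip
r=53=110101 popcount=4 -> skip
r=54=110110 popcount=4 -> skip
r=55=110111 popcount=5 -> skip
r=56=111000 popcount=3 -> skip
r=57=111001 popcount=4 -> skip
r=58=111010 popcount=4 -> skip
r=59=111011 popcount=5 -> skip
r=60=111100 popcount=4 -> skip
r=61=111101 popcount=5 -> skip
r=62=111110 popcount=5 -> skip
r=63=111111 popcount=6 -> skip
r=64=1000000 popcount=1 -> skip
r=65=1000001 popcount=2 -> KEEP
r=66=1000010 popcount=2 -> KEEP
r=67=1000011 popcount=3 -> skip
r=68=1000100 popcount=2 -> KEEP
r=69=1000101 popcount=3 -> skip
r=70=1000110 popcount=3 -> skip
r=71=1000111 popcount=4 -> skip
r=72=1001000 popcount=2 -> KEEP
Kept rows: 65 66 68 72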